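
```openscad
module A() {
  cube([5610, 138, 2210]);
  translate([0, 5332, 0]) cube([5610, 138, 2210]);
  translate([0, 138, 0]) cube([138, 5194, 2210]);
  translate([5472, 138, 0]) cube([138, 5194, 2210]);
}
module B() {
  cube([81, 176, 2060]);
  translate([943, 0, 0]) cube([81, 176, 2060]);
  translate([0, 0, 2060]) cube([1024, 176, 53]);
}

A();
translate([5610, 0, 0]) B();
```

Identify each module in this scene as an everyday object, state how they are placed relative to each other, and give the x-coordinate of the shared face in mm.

A is a house frame. B is a door frame. The door frame is against the house frame's +x side, with their −y faces flush. The x-coordinate of the shared face is 5610 mm.

The house frame's +x face and the door frame's −x face are both at x = 5610 mm.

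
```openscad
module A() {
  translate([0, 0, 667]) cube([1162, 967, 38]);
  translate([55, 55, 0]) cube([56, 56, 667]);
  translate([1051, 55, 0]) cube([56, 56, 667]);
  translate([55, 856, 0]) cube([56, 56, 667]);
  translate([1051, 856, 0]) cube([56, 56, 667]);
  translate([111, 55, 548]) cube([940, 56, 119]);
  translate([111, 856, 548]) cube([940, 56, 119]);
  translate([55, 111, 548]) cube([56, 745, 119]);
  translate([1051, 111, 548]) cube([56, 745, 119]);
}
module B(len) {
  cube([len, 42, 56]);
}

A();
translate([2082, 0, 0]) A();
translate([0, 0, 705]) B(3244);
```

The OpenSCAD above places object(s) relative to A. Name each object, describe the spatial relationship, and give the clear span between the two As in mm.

A is a table. B is a beam. A beam spans the tops of two tables. The clear span between the two tables is 920 mm.

Second table starts at x = 2082; first ends at x = 1162; clear span = 2082 − 1162 = 920 mm.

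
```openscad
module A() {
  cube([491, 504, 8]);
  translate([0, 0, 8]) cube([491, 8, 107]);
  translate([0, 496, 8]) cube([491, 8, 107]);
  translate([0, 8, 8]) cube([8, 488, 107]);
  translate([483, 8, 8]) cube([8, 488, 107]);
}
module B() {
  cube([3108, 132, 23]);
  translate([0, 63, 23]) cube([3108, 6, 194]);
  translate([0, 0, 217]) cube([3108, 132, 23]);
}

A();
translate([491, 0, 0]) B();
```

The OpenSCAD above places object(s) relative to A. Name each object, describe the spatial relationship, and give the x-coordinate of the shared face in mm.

A is an open box. B is an I-beam. The I-beam is against the open box's +x side, with their −y faces flush. The x-coordinate of the shared face is 491 mm.

The open box's +x face and the I-beam's −x face are both at x = 491 mm.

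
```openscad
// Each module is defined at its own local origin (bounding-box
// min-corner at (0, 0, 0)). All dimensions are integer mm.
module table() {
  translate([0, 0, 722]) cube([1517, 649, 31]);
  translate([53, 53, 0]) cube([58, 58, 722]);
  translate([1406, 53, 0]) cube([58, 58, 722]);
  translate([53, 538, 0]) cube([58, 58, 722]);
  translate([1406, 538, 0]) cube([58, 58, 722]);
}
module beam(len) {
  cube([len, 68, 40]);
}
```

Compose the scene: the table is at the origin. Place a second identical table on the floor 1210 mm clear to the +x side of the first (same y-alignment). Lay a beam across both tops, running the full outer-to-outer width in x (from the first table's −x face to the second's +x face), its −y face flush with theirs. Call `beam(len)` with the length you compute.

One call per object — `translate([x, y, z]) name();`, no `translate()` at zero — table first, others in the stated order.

table();
translate([2727, 0, 0]) table();
translate([0, 0, 753]) beam(4244);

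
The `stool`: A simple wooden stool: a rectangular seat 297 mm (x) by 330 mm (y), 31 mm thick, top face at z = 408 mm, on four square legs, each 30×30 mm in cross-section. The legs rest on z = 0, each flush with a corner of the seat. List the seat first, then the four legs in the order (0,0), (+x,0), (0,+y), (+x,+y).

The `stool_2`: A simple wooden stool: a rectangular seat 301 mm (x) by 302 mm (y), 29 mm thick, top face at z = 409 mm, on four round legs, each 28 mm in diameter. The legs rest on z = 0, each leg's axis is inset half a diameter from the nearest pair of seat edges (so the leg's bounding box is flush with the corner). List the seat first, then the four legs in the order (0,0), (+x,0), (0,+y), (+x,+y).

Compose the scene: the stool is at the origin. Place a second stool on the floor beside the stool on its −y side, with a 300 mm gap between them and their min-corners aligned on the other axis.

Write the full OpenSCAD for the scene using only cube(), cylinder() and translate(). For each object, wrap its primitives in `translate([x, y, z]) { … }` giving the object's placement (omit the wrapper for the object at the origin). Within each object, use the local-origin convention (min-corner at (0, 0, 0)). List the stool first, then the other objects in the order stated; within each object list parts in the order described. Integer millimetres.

translate([0, 0, 377]) cube([297, 330, 31]);
cube([30, 30, 377]);
translate([267, 0, 0]) cube([30, 30, 377]);
translate([0, 300, 0]) cube([30, 30, 377]);
translate([267, 300, 0]) cube([30, 30, 377]);
translate([0, -602, 0]) {
  translate([0, 0, 380]) cube([301, 302, 29]);
  translate([14, 14, 0]) cylinder(h = 380, r = 14);
  translate([287, 14, 0]) cylinder(h = 380, r = 14);
  translate([14, 288, 0]) cylinder(h = 380, r = 14);
  translate([287, 288, 0]) cylinder(h = 380, r = 14);
}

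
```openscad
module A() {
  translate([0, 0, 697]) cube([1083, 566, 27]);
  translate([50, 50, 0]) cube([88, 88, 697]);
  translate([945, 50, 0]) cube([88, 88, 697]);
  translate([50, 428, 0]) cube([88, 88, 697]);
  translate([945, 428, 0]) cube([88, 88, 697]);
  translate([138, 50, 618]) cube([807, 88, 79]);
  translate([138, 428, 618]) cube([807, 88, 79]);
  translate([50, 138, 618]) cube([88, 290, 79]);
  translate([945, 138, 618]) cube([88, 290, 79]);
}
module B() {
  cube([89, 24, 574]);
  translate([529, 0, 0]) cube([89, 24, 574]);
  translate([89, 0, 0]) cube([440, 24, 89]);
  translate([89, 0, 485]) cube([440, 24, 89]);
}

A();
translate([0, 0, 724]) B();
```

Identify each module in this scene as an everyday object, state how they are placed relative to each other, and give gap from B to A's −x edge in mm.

The picture frame's min-x is at 0; the table's min-x is 0; gap = 0 mm.

A is a table. B is a picture frame. The picture frame is on top of the table. The gap from the picture frame to the table's −x edge is 0 mm.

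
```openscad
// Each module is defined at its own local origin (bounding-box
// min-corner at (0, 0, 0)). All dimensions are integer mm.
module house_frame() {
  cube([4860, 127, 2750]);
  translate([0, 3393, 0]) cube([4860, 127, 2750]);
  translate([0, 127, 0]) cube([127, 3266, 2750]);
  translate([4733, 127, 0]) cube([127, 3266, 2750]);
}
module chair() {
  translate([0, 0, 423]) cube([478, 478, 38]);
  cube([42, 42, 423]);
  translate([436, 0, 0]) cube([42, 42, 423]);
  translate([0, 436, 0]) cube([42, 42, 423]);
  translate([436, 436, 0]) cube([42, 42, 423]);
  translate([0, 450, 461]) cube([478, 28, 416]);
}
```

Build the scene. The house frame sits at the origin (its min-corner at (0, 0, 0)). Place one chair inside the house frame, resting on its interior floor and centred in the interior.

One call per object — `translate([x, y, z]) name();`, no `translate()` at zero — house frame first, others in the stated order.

house_frame();
translate([2191, 1521, 0]) chair();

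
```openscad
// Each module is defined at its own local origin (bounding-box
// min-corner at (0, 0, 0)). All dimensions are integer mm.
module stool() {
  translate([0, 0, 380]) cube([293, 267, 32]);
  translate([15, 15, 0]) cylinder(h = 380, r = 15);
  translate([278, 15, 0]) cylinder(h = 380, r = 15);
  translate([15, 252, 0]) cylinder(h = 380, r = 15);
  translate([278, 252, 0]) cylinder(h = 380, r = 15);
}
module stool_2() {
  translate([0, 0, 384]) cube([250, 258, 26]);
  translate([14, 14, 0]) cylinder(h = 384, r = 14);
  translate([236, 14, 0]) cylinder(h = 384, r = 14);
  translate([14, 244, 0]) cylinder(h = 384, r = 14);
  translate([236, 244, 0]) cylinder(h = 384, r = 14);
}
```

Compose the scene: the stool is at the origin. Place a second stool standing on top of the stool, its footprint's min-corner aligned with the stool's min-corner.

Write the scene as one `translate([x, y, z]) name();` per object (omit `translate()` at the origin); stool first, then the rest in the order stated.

stool();
translate([0, 0, 412]) stool_2();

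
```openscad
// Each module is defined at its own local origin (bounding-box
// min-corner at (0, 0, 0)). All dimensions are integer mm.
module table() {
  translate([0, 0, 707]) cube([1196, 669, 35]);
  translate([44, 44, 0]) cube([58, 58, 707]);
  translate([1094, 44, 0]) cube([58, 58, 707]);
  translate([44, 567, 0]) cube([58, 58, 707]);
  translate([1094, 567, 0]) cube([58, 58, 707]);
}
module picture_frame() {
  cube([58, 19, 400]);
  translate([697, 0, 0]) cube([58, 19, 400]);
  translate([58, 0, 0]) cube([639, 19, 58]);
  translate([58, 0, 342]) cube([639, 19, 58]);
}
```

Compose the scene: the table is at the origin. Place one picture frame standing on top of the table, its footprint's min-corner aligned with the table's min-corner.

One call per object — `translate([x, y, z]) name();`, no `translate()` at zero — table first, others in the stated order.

table();
translate([0, 0, 742]) picture_frame();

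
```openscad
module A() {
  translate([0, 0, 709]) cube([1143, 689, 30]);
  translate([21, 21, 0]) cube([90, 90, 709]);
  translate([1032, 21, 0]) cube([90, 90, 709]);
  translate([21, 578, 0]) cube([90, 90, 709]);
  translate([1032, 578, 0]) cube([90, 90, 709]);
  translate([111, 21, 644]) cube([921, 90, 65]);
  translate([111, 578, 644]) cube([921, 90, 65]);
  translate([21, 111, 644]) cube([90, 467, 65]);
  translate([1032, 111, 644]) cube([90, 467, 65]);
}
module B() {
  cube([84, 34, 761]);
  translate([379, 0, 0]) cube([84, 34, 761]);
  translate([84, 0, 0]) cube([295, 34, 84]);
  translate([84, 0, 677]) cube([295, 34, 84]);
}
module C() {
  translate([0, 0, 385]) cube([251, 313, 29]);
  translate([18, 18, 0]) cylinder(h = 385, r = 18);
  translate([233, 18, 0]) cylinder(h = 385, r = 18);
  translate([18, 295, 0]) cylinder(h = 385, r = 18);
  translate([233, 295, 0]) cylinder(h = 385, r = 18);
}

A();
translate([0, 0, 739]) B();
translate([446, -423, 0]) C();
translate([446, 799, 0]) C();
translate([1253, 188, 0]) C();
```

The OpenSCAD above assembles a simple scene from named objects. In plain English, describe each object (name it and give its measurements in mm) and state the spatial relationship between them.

A is a table with a 1143×689 mm rectangular top, 30 mm thick, top surface at z = 739 mm, supported by four 90×90 mm square legs, each inset 21 mm from the nearest pair of top edges, running from the floor. Four apron rails, 90 mm thick and 65 mm tall, run between adjacent legs with their top edges flush with the underside of the top and their outer faces flush with the legs' outer faces.

B is a picture frame with a 295×593 mm rectangular opening (x by z) and a uniform 84 mm border on every side. Frame depth is 34 mm along y. It is built from two vertical stiles running the full outside height and two horizontal rails spanning the gap between the stiles.

C is a four-legged stool. The seat is a 251×313×29 mm slab whose top surface is at z = 414 mm; four round legs, each 36 mm in diameter, run from the floor (z = 0) to the underside of the seat, each leg's axis is inset half a diameter from the nearest pair of seat edges (so the leg's bounding box is flush with the corner).

The picture frame is on top of the table. Three stools sit around the table at the −y, +y, +x sides.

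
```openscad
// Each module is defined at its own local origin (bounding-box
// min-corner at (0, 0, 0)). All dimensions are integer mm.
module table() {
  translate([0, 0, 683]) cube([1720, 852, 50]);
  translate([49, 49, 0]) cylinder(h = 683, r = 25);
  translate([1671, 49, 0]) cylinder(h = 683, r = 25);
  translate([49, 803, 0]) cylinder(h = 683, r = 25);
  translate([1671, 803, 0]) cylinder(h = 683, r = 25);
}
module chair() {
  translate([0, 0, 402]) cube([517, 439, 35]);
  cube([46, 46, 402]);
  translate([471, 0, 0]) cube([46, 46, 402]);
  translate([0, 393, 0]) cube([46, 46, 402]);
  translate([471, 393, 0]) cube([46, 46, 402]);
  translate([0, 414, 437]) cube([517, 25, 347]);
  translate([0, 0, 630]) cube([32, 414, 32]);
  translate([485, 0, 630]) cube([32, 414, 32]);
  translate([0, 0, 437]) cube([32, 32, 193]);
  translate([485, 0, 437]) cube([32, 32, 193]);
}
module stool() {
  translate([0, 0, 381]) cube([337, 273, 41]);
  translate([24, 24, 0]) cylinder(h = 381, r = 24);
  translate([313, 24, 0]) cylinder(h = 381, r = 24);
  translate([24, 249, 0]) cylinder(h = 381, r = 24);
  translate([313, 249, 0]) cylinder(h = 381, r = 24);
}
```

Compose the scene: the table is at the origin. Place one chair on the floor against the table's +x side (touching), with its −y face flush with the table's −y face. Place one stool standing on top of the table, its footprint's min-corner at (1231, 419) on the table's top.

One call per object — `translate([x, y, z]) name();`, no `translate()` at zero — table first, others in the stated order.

table();
translate([1720, 0, 0]) chair();
translate([1231, 419, 733]) stool();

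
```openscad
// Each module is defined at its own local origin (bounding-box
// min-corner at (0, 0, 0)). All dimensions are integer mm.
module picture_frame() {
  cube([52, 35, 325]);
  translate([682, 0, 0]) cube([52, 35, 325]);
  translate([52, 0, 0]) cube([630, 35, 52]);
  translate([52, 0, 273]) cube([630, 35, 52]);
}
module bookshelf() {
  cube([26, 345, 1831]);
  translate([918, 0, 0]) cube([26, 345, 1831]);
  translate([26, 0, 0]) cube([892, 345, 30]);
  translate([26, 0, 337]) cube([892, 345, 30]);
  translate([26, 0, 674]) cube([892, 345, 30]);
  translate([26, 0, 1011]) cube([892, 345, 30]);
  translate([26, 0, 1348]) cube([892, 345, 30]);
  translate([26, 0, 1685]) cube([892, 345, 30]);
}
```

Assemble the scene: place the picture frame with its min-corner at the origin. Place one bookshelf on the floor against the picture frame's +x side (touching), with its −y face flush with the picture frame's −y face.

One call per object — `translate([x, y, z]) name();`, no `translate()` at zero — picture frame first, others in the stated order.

picture_frame();
translate([734, 0, 0]) bookshelf();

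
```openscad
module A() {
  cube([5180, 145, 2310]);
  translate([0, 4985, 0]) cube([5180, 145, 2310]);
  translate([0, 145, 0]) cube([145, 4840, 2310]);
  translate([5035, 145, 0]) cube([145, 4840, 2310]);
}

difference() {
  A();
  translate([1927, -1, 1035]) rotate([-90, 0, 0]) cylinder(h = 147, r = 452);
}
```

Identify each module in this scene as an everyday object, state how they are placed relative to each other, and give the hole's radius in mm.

A is a house frame. The house frame has a circular hole through its front wall. The hole's radius is 452 mm.

The subtracted cylinder has r = 452 mm.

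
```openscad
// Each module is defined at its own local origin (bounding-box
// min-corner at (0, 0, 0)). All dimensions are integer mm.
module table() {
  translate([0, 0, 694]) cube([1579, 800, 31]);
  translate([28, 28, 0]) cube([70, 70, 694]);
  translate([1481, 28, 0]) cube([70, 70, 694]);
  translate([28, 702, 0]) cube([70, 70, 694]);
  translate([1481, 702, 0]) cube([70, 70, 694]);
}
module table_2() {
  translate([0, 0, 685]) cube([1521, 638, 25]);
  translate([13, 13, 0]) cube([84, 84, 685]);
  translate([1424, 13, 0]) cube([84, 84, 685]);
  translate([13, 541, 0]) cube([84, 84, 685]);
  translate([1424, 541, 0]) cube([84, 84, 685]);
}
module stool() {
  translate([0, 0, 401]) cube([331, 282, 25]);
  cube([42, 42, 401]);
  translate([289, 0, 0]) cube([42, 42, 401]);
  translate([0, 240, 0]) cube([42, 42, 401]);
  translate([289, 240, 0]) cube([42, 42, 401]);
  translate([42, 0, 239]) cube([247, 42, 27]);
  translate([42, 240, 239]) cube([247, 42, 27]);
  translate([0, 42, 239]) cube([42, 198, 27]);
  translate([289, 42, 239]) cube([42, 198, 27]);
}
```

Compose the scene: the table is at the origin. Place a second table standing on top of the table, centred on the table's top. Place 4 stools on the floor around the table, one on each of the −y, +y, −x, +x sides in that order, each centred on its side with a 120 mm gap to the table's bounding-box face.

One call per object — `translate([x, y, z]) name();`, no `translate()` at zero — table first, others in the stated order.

table();
translate([29, 81, 725]) table_2();
translate([624, -402, 0]) stool();
translate([624, 920, 0]) stool();
translate([-451, 259, 0]) stool();
translate([1699, 259, 0]) stool();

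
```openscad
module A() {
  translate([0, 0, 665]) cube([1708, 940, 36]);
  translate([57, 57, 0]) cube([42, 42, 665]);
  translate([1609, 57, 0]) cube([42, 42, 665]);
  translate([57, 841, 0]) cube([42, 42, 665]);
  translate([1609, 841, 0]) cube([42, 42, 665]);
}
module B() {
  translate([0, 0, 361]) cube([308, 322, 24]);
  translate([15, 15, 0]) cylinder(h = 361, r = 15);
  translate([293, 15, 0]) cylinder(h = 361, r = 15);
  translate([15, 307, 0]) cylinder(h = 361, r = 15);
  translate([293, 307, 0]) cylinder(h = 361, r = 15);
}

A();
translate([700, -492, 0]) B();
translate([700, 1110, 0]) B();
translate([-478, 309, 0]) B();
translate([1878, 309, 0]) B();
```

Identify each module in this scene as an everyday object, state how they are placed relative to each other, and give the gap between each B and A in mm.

A is a table. B is a stool. Four stools sit around the table at the −y, +y, −x, +x sides. The gap between each stool and the table is 170 mm.

Each stool's nearest face is 170 mm from the table's bounding box.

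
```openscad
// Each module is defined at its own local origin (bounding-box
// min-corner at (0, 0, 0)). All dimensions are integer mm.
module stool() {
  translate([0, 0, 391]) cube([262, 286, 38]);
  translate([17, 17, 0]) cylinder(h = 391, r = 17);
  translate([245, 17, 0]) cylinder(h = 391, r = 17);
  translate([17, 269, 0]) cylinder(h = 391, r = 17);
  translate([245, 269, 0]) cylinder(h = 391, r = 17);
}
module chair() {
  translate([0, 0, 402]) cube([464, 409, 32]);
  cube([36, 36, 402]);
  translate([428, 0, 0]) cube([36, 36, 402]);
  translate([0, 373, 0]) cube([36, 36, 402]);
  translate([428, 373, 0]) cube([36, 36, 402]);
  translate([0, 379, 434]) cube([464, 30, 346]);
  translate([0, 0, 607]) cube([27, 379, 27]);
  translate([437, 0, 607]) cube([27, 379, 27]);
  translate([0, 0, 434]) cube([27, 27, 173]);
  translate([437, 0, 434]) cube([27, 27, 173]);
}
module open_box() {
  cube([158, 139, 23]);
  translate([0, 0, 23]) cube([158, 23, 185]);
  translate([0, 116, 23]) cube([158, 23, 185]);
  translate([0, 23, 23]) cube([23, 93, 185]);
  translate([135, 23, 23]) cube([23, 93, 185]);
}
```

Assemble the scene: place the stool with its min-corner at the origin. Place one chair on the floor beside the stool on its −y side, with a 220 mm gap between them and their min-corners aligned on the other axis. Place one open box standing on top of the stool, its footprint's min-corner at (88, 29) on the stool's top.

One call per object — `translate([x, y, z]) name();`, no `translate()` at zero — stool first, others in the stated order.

stool();
translate([0, -629, 0]) chair();
translate([88, 29, 429]) open_box();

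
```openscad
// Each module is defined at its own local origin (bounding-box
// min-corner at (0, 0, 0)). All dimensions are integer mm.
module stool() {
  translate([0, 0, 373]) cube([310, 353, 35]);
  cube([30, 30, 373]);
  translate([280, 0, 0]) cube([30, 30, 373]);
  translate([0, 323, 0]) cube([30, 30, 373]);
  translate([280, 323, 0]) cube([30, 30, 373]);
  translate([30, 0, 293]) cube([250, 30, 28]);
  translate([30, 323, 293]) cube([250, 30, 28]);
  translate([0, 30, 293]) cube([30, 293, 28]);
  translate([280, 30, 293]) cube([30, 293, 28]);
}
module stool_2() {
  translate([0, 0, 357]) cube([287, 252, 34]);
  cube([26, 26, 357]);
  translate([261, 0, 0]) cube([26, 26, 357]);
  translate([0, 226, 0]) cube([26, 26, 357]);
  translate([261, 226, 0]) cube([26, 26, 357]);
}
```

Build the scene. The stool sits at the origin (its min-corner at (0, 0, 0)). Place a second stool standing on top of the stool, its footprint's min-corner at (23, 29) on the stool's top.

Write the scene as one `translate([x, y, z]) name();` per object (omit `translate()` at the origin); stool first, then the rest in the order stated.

stool();
translate([23, 29, 408]) stool_2();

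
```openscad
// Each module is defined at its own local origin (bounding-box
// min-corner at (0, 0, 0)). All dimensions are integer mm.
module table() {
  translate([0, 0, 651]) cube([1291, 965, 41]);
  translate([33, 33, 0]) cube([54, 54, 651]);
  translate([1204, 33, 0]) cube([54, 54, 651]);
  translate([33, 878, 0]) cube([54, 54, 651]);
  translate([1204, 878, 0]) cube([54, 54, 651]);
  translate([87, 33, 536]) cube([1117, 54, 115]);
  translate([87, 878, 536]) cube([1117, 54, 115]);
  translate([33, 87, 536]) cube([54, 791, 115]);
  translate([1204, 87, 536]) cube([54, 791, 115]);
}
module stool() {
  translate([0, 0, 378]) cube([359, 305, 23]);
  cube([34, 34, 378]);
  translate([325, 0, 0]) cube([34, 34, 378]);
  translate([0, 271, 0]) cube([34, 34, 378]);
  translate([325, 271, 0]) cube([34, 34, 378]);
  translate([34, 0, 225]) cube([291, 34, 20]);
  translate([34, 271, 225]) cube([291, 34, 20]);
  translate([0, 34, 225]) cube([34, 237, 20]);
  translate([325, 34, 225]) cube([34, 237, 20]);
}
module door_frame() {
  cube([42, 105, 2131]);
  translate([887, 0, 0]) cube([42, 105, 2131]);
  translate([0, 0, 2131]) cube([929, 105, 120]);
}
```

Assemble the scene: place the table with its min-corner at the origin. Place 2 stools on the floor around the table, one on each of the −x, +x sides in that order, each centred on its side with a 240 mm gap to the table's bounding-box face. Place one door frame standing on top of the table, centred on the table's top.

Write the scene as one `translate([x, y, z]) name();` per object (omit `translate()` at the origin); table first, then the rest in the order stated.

table();
translate([-599, 330, 0]) stool();
translate([1531, 330, 0]) stool();
translate([181, 430, 692]) door_frame();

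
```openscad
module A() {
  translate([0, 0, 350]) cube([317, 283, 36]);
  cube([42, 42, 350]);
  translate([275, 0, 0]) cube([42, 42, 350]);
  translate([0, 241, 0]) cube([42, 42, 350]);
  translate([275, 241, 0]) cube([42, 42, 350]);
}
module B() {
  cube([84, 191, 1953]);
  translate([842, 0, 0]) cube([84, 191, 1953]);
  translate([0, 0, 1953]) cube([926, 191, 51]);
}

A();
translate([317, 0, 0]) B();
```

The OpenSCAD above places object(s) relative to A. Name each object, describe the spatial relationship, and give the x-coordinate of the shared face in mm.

A is a stool. B is a door frame. The door frame is against the stool's +x side, with their −y faces flush. The x-coordinate of the shared face is 317 mm.

The stool's +x face and the door frame's −x face are both at x = 317 mm.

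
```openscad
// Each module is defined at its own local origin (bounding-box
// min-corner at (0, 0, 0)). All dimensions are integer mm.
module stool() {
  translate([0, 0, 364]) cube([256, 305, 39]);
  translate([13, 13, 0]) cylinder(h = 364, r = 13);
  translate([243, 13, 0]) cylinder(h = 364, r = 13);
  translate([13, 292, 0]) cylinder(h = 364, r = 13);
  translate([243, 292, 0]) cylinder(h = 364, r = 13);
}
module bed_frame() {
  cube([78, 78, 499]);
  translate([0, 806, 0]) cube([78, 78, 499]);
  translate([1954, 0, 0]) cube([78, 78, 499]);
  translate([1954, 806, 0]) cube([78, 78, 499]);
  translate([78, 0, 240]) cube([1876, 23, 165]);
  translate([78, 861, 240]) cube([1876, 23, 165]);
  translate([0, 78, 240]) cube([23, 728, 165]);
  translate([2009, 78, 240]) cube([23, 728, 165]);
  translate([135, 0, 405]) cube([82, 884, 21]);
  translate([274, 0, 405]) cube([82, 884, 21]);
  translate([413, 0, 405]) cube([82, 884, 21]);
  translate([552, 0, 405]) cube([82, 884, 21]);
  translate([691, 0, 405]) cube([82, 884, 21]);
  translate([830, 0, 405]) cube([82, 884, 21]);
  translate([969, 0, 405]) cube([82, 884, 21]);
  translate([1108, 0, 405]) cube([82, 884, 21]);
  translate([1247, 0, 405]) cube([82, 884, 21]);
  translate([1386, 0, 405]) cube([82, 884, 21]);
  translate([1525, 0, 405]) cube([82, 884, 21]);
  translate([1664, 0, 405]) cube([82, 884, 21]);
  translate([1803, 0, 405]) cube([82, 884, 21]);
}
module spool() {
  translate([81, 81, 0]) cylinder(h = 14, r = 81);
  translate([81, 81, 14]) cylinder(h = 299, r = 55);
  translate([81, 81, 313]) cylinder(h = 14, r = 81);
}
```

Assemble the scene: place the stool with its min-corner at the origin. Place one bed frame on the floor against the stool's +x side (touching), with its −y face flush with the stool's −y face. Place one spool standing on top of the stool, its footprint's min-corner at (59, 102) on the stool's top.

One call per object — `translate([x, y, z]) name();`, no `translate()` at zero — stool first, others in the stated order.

stool();
translate([256, 0, 0]) bed_frame();
translate([59, 102, 403]) spool();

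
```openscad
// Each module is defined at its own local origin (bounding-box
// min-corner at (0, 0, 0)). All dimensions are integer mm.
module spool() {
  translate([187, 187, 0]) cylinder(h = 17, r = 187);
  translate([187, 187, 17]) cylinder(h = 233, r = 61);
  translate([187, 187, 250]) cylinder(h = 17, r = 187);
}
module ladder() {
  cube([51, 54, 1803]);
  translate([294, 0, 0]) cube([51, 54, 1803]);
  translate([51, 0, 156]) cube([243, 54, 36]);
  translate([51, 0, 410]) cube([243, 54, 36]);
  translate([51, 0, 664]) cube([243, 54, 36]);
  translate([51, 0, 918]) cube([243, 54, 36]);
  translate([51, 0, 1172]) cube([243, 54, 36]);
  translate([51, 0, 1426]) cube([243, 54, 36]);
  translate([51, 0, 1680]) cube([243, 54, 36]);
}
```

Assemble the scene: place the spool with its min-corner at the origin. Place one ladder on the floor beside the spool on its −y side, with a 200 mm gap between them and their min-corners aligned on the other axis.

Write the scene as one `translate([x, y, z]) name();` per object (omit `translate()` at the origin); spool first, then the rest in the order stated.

spool();
translate([0, -254, 0]) ladder();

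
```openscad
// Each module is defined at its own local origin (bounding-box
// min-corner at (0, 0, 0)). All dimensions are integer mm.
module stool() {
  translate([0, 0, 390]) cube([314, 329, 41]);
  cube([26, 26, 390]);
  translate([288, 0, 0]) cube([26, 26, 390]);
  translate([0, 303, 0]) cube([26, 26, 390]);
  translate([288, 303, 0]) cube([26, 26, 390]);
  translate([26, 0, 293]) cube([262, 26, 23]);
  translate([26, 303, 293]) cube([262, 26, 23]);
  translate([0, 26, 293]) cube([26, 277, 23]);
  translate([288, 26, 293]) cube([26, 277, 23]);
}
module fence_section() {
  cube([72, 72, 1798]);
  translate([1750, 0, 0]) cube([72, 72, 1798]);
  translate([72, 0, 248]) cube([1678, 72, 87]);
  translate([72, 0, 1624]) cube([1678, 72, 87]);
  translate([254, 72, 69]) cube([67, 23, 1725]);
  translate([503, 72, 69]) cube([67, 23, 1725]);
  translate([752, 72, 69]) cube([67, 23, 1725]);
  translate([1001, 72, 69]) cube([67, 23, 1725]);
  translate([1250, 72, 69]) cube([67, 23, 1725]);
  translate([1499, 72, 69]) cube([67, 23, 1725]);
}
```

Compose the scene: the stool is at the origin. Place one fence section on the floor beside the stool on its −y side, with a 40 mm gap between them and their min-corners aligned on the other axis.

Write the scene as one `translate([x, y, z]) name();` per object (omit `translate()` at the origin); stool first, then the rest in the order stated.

stool();
translate([0, -135, 0]) fence_section();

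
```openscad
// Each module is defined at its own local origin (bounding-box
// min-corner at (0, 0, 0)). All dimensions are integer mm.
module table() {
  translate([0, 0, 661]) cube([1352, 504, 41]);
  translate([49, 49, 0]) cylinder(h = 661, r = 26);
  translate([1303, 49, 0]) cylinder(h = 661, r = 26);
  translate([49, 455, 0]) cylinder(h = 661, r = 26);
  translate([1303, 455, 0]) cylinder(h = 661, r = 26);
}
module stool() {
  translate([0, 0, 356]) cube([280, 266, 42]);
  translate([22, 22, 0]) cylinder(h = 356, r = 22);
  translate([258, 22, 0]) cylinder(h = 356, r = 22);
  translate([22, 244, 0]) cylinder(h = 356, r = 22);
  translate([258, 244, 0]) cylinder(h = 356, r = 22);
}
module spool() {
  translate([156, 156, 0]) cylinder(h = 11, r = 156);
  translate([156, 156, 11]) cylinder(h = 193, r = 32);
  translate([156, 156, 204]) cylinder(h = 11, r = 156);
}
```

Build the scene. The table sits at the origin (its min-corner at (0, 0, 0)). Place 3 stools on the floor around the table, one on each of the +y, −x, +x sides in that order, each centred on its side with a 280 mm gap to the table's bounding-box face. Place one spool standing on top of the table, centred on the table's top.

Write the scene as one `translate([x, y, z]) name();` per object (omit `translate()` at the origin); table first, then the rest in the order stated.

table();
translate([536, 784, 0]) stool();
translate([-560, 119, 0]) stool();
translate([1632, 119, 0]) stool();
translate([520, 96, 702]) spool();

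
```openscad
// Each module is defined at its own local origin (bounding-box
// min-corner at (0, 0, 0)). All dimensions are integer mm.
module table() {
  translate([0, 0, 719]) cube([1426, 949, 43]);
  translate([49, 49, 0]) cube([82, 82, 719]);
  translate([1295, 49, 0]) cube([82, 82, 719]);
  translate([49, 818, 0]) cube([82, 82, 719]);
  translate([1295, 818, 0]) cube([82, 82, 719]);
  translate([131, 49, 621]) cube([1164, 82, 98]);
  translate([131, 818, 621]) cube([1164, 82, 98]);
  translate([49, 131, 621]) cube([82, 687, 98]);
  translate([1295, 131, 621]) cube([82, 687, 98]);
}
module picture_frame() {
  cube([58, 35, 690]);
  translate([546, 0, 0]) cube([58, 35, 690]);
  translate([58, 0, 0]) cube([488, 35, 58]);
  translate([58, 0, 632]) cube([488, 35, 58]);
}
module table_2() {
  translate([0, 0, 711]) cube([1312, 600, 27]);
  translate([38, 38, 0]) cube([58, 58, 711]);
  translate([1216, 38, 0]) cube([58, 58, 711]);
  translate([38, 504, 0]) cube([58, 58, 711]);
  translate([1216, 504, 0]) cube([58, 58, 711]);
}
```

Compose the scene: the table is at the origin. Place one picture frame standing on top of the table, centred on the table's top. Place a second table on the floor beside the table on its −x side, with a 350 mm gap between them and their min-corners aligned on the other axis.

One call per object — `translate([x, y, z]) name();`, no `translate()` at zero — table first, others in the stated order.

table();
translate([411, 457, 762]) picture_frame();
translate([-1662, 0, 0]) table_2();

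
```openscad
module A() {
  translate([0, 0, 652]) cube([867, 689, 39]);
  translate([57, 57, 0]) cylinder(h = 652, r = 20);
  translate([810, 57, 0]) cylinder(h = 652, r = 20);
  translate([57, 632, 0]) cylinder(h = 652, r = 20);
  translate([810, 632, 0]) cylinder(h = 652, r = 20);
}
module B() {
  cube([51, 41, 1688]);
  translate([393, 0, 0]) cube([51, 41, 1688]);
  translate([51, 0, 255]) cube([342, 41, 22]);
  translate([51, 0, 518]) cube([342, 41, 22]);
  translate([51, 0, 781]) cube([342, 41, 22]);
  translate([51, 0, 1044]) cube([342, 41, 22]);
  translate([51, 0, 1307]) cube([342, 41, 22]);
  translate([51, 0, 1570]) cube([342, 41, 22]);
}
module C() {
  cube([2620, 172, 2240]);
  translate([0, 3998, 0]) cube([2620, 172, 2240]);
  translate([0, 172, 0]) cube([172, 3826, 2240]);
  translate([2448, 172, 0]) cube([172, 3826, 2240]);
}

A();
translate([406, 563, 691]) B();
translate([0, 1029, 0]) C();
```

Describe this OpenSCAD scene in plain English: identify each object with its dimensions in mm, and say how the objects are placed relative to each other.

A is a table: top 867 mm (x) × 689 mm (y), 39 mm thick, upper face at z = 691 mm, on four round legs of 40 mm diameter, each leg's bounding box inset 37 mm from the nearest pair of top edges, running from z = 0 to the bottom of the top.

B is a wooden ladder with two side rails of 51×41 mm section and 1688 mm height, set 444 mm apart overall. Between them run 6 rectangular rungs (41 mm deep, 22 mm thick), front faces flush with the rails' −y face. The bottom of the first rung is 255 mm above the floor and each subsequent rung is 263 mm higher than the one below.

C is the wall frame of a small rectangular building: four walls, each 2240 mm tall and 172 mm thick, enclosing a footprint 2620 mm (x) by 4170 mm (y) outside-to-outside, with no floor or roof. The front and back walls (the −y and +y sides) span the full width; the two side walls fit between them.

The ladder is on top of the table. The house frame is on the floor beside the table on its +y side.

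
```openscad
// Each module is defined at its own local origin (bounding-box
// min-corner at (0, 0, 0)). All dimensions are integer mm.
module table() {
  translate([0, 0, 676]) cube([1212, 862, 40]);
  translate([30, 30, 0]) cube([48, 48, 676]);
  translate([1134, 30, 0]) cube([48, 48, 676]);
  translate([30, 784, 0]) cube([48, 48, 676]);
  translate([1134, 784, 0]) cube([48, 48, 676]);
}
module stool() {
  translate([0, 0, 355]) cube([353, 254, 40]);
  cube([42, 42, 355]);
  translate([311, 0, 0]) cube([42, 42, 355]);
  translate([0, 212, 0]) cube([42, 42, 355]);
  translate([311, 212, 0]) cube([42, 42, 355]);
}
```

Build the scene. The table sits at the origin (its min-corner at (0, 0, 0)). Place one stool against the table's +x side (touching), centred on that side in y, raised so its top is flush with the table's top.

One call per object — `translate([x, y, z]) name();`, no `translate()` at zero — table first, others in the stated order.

table();
translate([1212, 304, 321]) stool();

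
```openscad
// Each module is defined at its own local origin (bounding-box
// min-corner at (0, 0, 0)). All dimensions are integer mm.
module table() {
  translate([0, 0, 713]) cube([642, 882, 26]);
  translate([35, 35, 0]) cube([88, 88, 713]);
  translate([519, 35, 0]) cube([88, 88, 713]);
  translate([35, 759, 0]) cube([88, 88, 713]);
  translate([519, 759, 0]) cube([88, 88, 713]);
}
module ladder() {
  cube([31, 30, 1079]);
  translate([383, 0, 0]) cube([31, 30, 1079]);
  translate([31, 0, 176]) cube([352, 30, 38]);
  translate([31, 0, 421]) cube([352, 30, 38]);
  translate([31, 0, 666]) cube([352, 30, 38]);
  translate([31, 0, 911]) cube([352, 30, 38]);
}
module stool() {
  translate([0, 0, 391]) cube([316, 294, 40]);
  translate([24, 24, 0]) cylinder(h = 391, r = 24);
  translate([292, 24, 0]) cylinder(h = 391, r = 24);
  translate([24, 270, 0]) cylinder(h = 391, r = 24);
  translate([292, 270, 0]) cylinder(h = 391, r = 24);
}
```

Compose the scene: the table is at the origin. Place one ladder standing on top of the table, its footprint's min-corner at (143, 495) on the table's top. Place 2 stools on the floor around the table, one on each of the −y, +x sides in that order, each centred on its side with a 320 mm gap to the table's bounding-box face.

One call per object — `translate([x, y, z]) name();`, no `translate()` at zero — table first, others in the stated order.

table();
translate([143, 495, 739]) ladder();
translate([163, -614, 0]) stool();
translate([962, 294, 0]) stool();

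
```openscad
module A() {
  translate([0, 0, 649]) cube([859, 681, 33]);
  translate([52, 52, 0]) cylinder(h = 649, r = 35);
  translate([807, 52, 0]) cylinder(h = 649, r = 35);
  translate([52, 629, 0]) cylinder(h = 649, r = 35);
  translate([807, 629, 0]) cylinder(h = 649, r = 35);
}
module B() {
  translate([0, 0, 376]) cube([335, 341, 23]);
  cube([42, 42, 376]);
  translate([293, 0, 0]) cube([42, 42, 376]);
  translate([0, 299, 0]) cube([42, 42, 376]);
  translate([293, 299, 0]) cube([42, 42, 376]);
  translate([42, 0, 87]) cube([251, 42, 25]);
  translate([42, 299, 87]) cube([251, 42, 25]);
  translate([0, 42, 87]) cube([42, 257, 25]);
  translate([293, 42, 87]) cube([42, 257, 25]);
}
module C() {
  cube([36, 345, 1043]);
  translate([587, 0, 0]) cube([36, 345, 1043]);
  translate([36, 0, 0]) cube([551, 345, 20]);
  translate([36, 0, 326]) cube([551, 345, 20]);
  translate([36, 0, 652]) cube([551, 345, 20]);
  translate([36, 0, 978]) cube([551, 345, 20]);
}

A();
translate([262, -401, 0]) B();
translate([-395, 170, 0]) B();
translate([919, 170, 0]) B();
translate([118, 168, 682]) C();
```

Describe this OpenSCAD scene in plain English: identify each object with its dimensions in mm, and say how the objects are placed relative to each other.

A is a table with a 859×681 mm rectangular top, 33 mm thick, top surface at z = 682 mm, supported by four round legs of 70 mm diameter, each leg's bounding box inset 17 mm from the nearest pair of top edges, running from the floor.

B is a simple wooden stool: a rectangular seat 335 mm (x) by 341 mm (y), 23 mm thick, top face at z = 399 mm, on four square legs, each 42×42 mm in cross-section. The legs rest on z = 0, each flush with a corner of the seat. Four stretchers, 42 mm wide and 25 mm tall, connect adjacent legs with their undersides at z = 87 mm, each running between the inner faces of the legs it joins and aligned with the legs' outer faces on the other axis.

C is a bookshelf 623 mm wide overall, 345 mm deep and 1043 mm tall. The two sides are 36 mm thick vertical panels. 4 horizontal shelves of 20 mm thickness span between the inner faces of the sides; the lowest shelf sits on the floor and shelves are stacked with a clear vertical gap of 306 mm between each pair.

Three stools sit around the table at the −y, −x, +x sides. The bookshelf is on top of the table, centred.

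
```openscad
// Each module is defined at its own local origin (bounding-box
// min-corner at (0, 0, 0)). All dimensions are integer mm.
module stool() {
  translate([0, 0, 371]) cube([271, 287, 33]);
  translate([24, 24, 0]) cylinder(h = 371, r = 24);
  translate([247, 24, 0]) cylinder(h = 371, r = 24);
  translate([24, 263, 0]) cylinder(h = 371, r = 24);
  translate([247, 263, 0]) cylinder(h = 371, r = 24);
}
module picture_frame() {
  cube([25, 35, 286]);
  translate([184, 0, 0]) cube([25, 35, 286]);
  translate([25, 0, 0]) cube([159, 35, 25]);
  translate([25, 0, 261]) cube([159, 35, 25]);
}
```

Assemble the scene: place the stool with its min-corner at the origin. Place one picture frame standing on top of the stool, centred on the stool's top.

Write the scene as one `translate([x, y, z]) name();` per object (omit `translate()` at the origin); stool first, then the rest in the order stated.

stool();
translate([31, 126, 404]) picture_frame();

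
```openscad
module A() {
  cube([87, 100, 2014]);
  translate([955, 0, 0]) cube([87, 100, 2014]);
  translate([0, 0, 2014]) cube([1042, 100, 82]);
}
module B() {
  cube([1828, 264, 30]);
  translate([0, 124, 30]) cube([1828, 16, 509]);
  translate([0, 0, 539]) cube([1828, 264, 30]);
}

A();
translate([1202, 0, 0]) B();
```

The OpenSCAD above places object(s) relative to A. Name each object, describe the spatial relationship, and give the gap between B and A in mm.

The I-beam's nearest face is 160 mm from the door frame's +x face.

A is a door frame. B is an I-beam. The I-beam is on the floor beside the door frame on its +x side. The gap between the I-beam and the door frame is 160 mm.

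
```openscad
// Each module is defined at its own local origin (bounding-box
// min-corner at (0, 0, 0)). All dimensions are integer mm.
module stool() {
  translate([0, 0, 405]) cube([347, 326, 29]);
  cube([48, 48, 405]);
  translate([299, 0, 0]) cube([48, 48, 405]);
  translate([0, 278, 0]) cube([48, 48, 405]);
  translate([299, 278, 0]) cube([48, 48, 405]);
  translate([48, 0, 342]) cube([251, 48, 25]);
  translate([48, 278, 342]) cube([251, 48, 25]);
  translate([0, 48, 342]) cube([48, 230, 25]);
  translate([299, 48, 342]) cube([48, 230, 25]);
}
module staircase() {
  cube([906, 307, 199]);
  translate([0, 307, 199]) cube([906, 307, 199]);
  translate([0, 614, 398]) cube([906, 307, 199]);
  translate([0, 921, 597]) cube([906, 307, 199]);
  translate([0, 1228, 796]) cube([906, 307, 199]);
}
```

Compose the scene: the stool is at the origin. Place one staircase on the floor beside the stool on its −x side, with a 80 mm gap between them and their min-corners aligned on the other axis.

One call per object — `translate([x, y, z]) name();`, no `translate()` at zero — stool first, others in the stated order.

stool();
translate([-986, 0, 0]) staircase();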